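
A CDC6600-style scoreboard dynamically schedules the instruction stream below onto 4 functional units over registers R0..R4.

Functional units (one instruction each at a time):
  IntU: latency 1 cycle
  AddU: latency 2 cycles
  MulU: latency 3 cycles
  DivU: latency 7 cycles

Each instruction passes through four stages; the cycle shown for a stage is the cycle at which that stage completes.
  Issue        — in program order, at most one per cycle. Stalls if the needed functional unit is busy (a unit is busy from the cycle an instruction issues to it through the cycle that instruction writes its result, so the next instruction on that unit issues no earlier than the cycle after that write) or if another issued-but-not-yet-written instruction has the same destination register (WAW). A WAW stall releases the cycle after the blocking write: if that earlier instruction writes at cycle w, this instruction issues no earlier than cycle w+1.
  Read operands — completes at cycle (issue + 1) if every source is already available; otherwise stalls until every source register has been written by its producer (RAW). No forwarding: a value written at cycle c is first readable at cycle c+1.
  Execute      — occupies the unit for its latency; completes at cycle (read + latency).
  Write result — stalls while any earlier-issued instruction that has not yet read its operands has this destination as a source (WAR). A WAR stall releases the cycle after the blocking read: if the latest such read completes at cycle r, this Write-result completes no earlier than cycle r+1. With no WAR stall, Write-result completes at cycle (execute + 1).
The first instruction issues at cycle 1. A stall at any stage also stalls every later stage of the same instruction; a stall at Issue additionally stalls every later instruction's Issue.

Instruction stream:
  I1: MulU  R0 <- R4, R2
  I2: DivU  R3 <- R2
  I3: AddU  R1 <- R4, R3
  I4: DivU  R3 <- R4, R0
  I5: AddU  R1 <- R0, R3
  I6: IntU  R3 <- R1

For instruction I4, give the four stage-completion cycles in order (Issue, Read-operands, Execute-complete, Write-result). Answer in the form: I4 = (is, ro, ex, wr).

I4 = (12, 13, 20, 21)

[I1] 1/2/5/6
[I2] 2/3/10/11
[I3] 3/12/14/15  (RAW R3: wait I2 write@11)
[I4] 12/13/20/21  (struct: DivU busy until I2 writes@11)
[I5] 16/22/24/25  (struct: AddU busy until I3 writes@15; RAW R3: wait I4 write@21)
[I6] 22/26/27/28  (WAW R3: wait I4 write@21; RAW R1: wait I5 write@25)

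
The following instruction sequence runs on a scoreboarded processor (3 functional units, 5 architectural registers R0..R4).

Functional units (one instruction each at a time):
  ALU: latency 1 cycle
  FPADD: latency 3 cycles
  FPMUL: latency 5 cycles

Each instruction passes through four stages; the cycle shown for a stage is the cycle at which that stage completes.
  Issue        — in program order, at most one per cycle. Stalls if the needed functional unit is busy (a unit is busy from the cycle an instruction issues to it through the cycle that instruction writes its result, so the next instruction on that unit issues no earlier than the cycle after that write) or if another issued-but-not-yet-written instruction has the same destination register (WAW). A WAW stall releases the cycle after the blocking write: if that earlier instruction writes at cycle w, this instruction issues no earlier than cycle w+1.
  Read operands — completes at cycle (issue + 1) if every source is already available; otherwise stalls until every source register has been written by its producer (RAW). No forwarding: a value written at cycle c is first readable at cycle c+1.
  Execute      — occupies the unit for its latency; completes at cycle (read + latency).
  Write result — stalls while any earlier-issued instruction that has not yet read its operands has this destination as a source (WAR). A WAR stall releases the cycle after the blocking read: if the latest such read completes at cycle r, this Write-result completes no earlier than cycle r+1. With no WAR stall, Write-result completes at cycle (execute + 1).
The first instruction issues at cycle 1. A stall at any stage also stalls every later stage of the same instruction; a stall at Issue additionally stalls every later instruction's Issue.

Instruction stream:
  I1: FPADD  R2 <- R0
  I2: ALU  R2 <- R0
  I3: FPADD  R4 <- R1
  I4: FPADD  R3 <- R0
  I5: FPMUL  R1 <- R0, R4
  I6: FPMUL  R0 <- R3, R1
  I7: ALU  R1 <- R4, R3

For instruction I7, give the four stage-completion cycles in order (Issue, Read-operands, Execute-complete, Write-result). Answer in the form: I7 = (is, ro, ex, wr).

I7 = (24, 25, 26, 27)

  I1 | 1 | 2 | 5 | 6
  I2 | 7 | 8 | 9 | 10   WAW R2: wait I1 write@6
  I3 | 8 | 9 | 12 | 13
  I4 | 14 | 15 | 18 | 19   struct: FPADD busy until I3 writes@13
  I5 | 15 | 16 | 21 | 22
  I6 | 23 | 24 | 29 | 30   struct: FPMUL busy until I5 writes@22
  I7 | 24 | 25 | 26 | 27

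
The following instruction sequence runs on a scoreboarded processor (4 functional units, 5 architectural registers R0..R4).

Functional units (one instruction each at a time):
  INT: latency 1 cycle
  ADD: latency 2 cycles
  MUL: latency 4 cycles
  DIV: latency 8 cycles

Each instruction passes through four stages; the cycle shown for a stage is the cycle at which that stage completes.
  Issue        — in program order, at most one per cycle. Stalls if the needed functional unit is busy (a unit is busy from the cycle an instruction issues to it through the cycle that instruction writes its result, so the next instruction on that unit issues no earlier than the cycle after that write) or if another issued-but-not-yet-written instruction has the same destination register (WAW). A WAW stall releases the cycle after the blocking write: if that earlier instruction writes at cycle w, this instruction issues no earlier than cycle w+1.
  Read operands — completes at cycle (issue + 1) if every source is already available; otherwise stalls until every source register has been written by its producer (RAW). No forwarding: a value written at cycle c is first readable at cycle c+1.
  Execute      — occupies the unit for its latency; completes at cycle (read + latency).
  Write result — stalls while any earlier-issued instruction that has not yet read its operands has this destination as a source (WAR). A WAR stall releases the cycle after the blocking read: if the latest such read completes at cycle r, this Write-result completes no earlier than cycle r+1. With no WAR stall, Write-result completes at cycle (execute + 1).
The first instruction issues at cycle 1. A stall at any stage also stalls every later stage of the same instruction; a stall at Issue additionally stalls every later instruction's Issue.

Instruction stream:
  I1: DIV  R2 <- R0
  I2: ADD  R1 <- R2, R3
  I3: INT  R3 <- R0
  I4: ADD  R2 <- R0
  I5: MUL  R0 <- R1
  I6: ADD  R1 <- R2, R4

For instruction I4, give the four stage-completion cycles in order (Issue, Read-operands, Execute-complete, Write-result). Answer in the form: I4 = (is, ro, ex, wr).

c1: I1 dispatched to DIV
c2: I1 operands ready; I2 dispatched to ADD
c3: I3 dispatched to INT
c4: I3 operands ready
c5: I3 complete
c10: I1 complete
c11: R2←I1
c12: I2 operands ready
c13: R3←I3
c14: I2 complete
c15: R1←I2
c16: I4 dispatched to ADD
c17: I4 operands ready; I5 dispatched to MUL
c18: I5 operands ready
c19: I4 complete
c20: R2←I4
c21: I6 dispatched to ADD
c22: I5 complete; I6 operands ready
c23: R0←I5
c24: I6 complete
c25: R1←I6

I4 = (16, 17, 19, 20)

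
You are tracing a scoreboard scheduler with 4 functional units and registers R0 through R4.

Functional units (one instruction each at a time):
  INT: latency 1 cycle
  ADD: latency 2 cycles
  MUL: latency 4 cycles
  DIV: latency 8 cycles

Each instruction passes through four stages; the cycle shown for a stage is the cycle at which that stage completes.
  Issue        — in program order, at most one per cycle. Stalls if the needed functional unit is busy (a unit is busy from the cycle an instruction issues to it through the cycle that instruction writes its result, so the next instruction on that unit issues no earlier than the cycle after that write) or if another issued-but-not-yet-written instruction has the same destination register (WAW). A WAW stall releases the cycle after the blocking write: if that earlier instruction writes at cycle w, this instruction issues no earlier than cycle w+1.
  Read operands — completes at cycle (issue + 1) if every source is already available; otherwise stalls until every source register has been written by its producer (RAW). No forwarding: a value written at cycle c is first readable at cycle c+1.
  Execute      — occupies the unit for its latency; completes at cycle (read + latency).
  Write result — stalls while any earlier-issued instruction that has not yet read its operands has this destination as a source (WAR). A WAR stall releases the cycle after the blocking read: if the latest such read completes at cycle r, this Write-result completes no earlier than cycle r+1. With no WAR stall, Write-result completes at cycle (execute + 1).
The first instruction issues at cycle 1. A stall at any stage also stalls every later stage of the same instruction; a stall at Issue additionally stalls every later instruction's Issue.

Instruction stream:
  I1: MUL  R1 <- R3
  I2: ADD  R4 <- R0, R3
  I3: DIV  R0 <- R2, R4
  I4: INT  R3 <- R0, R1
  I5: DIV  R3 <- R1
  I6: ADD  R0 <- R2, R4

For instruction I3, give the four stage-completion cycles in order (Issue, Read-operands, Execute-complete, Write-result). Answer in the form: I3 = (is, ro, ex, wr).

t=1  I1→MUL
t=2  I1 RO | I2→ADD
t=3  I2 RO | I3→DIV
t=4  I4→INT
t=5  I2 EX
t=6  I1 EX | I2 WR R4
t=7  I1 WR R1 | I3 RO
t=15  I3 EX
t=16  I3 WR R0
t=17  I4 RO
t=18  I4 EX
t=19  I4 WR R3
t=20  I5→DIV
t=21  I5 RO | I6→ADD
t=22  I6 RO
t=24  I6 EX
t=25  I6 WR R0
t=29  I5 EX
t=30  I5 WR R3

I3 = (3, 7, 15, 16)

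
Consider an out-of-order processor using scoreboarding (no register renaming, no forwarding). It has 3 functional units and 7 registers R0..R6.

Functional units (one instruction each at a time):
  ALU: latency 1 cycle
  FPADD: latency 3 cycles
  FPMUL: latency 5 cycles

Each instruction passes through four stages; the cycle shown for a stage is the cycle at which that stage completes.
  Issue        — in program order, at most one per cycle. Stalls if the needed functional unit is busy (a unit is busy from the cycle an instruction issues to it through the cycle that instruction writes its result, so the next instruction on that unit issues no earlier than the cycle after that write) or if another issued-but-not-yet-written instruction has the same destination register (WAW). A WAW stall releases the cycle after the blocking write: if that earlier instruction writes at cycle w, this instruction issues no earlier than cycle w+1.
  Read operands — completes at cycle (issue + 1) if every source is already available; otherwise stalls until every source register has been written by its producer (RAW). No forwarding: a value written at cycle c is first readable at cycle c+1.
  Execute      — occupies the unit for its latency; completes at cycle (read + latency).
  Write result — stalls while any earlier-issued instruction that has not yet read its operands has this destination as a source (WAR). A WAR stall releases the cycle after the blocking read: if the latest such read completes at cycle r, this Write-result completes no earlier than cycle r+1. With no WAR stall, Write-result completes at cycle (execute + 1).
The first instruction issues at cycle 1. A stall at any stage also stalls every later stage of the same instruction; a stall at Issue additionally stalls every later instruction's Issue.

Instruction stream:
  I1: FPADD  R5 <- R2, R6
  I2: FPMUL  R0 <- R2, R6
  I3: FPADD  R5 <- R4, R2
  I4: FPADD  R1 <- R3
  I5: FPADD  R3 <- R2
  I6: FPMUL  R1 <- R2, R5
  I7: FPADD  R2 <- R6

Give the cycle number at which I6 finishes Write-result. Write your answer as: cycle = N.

[1] I1 dispatched to FPADD
[2] I1 operands ready · I2 dispatched to FPMUL
[3] I2 operands ready
[5] I1 complete
[6] R5←I1
[7] I3 dispatched to FPADD
[8] I2 complete · I3 operands ready
[9] R0←I2
[11] I3 complete
[12] R5←I3
[13] I4 dispatched to FPADD
[14] I4 operands ready
[17] I4 complete
[18] R1←I4
[19] I5 dispatched to FPADD
[20] I5 operands ready · I6 dispatched to FPMUL
[21] I6 operands ready
[23] I5 complete
[24] R3←I5
[25] I7 dispatched to FPADD
[26] I6 complete · I7 operands ready
[27] R1←I6
[29] I7 complete
[30] R2←I7

cycle = 27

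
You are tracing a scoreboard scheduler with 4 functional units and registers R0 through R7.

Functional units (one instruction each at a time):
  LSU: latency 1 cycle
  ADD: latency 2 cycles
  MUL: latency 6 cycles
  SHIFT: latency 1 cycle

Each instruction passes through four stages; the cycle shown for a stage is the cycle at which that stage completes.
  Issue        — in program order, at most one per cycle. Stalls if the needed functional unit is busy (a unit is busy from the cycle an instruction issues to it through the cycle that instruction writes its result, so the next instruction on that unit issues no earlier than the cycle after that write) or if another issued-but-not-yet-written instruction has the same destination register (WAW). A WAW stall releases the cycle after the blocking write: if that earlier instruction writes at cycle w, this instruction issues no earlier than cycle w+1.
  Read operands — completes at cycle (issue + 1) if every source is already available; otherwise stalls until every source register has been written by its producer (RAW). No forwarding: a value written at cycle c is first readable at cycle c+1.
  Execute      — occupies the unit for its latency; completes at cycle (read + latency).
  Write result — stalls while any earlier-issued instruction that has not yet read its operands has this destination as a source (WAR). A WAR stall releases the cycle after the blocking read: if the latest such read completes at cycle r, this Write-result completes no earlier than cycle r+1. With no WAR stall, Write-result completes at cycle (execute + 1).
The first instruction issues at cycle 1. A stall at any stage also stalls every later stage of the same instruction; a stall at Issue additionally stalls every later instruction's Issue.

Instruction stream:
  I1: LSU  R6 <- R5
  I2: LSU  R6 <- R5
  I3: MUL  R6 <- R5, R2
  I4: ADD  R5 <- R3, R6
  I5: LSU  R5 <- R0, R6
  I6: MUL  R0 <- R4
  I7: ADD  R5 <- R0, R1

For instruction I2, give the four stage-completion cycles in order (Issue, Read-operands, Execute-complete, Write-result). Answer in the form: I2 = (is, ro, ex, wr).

I2 = (5, 6, 7, 8)

[1] I1 issues→LSU
[2] I1 reads
[3] I1 exec-done
[4] I1 writes R6
[5] I2 issues→LSU
[6] I2 reads
[7] I2 exec-done
[8] I2 writes R6
[9] I3 issues→MUL
[10] I3 reads · I4 issues→ADD
[16] I3 exec-done
[17] I3 writes R6
[18] I4 reads
[20] I4 exec-done
[21] I4 writes R5
[22] I5 issues→LSU
[23] I5 reads · I6 issues→MUL
[24] I5 exec-done · I6 reads
[25] I5 writes R5
[26] I7 issues→ADD
[30] I6 exec-done
[31] I6 writes R0
[32] I7 reads
[34] I7 exec-done
[35] I7 writes R5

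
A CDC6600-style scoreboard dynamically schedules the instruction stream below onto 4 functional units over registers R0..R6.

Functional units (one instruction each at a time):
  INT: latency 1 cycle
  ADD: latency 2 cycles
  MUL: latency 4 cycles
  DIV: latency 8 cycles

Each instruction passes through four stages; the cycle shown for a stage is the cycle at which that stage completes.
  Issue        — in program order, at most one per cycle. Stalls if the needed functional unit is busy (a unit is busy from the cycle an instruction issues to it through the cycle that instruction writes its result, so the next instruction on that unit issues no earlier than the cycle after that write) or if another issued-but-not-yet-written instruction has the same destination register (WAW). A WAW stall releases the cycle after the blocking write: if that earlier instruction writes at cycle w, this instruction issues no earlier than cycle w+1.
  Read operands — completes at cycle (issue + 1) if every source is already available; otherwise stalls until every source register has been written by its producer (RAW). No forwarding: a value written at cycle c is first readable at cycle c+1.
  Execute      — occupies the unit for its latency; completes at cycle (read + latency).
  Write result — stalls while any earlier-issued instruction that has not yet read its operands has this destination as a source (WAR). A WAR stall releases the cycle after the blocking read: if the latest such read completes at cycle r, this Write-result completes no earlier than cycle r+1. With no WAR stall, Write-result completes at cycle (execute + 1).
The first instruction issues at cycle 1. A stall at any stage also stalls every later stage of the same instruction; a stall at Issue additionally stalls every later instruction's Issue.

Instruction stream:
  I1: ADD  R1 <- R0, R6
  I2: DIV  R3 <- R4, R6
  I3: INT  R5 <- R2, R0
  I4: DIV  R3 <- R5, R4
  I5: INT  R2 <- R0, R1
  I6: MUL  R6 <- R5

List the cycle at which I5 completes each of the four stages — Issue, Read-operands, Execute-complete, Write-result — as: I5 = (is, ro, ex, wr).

I5 = (14, 15, 16, 17)

c1: I1 issues→ADD
c2: I1 reads; I2 issues→DIV
c3: I2 reads; I3 issues→INT
c4: I1 exec-done; I3 reads
c5: I1 writes R1; I3 exec-done
c6: I3 writes R5
c11: I2 exec-done
c12: I2 writes R3
c13: I4 issues→DIV
c14: I4 reads; I5 issues→INT
c15: I5 reads; I6 issues→MUL
c16: I5 exec-done; I6 reads
c17: I5 writes R2
c20: I6 exec-done
c21: I6 writes R6
c22: I4 exec-done
c23: I4 writes R3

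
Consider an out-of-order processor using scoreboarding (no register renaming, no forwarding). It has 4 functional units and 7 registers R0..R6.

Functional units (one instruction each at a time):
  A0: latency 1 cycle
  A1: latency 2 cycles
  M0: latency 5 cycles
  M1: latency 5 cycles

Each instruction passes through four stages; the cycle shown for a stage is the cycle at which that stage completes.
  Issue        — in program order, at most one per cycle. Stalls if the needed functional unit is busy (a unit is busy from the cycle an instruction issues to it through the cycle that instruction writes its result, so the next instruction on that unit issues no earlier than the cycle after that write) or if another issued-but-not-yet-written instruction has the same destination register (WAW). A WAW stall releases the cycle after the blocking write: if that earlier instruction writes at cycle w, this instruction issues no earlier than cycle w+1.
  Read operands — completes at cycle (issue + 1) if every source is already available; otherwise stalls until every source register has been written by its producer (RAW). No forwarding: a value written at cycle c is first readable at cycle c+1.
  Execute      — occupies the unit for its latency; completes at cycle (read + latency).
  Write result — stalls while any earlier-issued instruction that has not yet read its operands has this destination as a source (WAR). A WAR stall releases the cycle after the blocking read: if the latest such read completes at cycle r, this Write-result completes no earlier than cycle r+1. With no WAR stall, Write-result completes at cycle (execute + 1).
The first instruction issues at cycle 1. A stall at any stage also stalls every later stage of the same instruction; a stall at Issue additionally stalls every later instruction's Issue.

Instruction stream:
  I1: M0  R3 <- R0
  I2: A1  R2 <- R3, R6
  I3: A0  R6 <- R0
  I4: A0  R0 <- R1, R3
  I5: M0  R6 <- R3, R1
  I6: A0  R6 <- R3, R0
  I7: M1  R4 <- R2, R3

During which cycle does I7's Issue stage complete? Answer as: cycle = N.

  I1 | 1 | 2 | 7 | 8
  I2 | 2 | 9 | 11 | 12   RAW R3: wait I1 write@8
  I3 | 3 | 4 | 5 | 10   WAR R6: wait I2 read@9
  I4 | 11 | 12 | 13 | 14   struct: A0 busy until I3 writes@10
  I5 | 12 | 13 | 18 | 19
  I6 | 20 | 21 | 22 | 23   WAW R6: wait I5 write@19
  I7 | 21 | 22 | 27 | 28

cycle = 21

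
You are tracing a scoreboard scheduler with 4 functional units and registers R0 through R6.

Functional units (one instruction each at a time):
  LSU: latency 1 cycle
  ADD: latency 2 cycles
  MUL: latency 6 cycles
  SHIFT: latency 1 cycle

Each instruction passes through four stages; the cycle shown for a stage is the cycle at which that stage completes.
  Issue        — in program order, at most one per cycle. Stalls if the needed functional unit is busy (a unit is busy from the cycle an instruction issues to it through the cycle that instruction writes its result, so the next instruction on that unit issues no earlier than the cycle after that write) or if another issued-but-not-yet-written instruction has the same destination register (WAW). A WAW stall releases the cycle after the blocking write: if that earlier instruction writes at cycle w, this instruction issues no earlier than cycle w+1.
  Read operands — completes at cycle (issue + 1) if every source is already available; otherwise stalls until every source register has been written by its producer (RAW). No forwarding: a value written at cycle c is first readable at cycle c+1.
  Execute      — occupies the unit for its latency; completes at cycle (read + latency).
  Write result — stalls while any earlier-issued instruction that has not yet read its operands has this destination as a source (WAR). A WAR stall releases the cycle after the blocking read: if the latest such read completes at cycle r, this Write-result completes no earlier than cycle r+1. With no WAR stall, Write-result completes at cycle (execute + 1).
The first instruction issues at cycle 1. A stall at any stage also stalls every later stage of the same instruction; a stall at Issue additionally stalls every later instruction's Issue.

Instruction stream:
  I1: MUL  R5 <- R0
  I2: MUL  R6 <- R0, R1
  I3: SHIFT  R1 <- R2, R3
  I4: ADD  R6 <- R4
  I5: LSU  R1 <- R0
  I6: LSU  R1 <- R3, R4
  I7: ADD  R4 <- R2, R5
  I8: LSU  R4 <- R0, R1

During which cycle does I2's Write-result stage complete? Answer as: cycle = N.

c1: I1 dispatched to MUL
c2: I1 operands ready
c8: I1 complete
c9: R5←I1
c10: I2 dispatched to MUL
c11: I2 operands ready, I3 dispatched to SHIFT
c12: I3 operands ready
c13: I3 complete
c14: R1←I3
c17: I2 complete
c18: R6←I2
c19: I4 dispatched to ADD
c20: I4 operands ready, I5 dispatched to LSU
c21: I5 operands ready
c22: I4 complete, I5 complete
c23: R6←I4, R1←I5
c24: I6 dispatched to LSU
c25: I6 operands ready, I7 dispatched to ADD
c26: I6 complete, I7 operands ready
c27: R1←I6
c28: I7 complete
c29: R4←I7
c30: I8 dispatched to LSU
c31: I8 operands ready
c32: I8 complete
c33: R4←I8

cycle = 18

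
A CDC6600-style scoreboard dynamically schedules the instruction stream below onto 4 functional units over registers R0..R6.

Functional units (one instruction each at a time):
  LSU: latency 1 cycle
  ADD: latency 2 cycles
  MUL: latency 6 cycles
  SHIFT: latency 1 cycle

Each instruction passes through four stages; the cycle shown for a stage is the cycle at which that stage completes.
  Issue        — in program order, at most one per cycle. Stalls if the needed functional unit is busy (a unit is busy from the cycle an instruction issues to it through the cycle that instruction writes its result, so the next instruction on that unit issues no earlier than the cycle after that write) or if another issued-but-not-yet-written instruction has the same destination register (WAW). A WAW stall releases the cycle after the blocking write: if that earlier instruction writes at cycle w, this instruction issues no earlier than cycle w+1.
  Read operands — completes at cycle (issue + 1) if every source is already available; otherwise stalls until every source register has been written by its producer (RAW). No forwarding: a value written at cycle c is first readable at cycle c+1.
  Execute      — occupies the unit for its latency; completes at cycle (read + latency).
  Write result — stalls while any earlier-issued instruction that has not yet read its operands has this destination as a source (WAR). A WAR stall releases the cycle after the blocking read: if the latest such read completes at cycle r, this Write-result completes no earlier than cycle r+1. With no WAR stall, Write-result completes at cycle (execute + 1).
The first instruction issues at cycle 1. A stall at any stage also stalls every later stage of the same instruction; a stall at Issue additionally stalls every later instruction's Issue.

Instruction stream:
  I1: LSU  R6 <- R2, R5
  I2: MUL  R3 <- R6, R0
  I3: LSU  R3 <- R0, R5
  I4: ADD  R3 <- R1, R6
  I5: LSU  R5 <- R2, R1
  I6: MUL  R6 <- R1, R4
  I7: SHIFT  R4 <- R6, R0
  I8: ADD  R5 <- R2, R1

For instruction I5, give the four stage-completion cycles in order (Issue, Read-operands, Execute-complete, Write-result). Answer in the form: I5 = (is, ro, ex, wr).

I5 = (18, 19, 20, 21)

cycle 1: I1→LSU
cycle 2: I1 RO · I2→MUL
cycle 3: I1 EX
cycle 4: I1 WR R6
cycle 5: I2 RO
cycle 11: I2 EX
cycle 12: I2 WR R3
cycle 13: I3→LSU
cycle 14: I3 RO
cycle 15: I3 EX
cycle 16: I3 WR R3
cycle 17: I4→ADD
cycle 18: I4 RO · I5→LSU
cycle 19: I5 RO · I6→MUL
cycle 20: I4 EX · I5 EX · I6 RO · I7→SHIFT
cycle 21: I4 WR R3 · I5 WR R5
cycle 22: I8→ADD
cycle 23: I8 RO
cycle 25: I8 EX
cycle 26: I6 EX · I8 WR R5
cycle 27: I6 WR R6
cycle 28: I7 RO
cycle 29: I7 EX
cycle 30: I7 WR R4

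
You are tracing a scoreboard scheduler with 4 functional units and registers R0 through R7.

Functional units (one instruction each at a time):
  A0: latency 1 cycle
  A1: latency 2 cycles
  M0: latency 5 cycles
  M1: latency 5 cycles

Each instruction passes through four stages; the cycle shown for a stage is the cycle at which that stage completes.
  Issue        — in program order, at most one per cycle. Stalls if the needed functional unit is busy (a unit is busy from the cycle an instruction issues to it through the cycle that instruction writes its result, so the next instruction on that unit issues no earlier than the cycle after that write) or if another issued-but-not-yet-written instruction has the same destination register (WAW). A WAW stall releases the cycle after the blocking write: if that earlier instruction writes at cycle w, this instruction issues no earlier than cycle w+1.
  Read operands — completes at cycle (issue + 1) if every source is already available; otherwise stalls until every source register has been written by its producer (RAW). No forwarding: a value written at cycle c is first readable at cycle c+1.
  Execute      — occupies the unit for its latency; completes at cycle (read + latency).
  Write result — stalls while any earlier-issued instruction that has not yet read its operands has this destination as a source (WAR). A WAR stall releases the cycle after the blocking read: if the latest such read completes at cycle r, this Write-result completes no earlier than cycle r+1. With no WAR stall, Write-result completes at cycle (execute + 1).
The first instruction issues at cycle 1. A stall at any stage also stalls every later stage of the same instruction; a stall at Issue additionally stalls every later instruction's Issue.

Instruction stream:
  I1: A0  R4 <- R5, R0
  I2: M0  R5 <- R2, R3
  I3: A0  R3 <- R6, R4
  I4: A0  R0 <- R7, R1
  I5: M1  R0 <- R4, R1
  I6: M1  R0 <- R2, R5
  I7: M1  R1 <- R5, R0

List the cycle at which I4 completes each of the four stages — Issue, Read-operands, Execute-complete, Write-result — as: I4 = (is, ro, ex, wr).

I4 = (9, 10, 11, 12)

1) issue 1, read 2, done 3, write 4
2) issue 2, read 3, done 8, write 9
3) issue 5, read 6, done 7, write 8  <struct: A0 busy until I1 writes@4>
4) issue 9, read 10, done 11, write 12  <struct: A0 busy until I3 writes@8>
5) issue 13, read 14, done 19, write 20  <WAW R0: wait I4 write@12>
6) issue 21, read 22, done 27, write 28  <struct: M1 busy until I5 writes@20>
7) issue 29, read 30, done 35, write 36  <struct: M1 busy until I6 writes@28>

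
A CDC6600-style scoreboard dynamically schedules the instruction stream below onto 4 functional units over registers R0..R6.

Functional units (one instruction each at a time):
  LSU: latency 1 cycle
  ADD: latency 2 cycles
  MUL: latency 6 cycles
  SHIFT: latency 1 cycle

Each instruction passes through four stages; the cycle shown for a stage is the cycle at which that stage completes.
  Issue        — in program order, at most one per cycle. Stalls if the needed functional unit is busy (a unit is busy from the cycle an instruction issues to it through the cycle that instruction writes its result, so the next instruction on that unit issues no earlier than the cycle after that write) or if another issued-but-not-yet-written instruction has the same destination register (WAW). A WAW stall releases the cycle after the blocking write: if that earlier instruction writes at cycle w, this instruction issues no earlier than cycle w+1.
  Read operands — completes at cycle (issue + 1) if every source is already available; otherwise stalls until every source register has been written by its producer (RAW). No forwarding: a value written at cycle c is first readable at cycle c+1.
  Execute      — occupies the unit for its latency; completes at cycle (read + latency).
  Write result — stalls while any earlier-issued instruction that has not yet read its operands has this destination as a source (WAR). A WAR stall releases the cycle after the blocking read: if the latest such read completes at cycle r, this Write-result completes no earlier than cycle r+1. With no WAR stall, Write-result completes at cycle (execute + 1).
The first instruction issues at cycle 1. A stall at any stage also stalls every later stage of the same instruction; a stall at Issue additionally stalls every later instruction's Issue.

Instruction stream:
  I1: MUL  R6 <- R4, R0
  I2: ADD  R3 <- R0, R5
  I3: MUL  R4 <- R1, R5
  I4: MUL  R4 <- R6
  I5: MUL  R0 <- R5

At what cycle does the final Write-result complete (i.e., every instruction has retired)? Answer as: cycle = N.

I1  is:1  ro:2  ex:8  wr:9
I2  is:2  ro:3  ex:5  wr:6
I3  is:10  ro:11  ex:17  wr:18  — struct: MUL busy until I1 writes@9
I4  is:19  ro:20  ex:26  wr:27  — struct: MUL busy until I3 writes@18
I5  is:28  ro:29  ex:35  wr:36  — struct: MUL busy until I4 writes@27

cycle = 36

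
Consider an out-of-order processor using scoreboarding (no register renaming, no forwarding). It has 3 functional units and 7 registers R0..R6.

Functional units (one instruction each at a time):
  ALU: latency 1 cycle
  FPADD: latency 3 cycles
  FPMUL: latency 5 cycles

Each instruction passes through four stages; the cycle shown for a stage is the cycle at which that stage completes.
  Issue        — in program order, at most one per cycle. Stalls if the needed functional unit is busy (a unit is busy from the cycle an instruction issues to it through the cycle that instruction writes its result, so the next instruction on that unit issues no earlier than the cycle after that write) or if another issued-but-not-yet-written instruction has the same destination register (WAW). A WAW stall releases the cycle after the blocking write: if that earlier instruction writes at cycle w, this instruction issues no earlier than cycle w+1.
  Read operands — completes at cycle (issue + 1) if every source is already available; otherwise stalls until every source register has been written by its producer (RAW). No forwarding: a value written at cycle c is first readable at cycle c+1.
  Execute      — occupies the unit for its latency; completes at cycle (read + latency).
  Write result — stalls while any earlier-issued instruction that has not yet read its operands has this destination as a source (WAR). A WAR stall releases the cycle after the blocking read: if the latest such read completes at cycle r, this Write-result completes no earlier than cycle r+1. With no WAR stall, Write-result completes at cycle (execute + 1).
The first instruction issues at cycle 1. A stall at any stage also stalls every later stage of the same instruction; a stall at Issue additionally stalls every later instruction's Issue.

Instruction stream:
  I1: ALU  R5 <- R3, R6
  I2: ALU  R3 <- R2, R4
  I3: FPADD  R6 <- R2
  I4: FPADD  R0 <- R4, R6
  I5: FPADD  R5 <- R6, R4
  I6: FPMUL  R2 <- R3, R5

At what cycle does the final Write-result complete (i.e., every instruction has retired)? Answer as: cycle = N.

I1 -> (1, 2, 3, 4)
I2 -> (5, 6, 7, 8)  // struct: ALU busy until I1 writes@4
I3 -> (6, 7, 10, 11)
I4 -> (12, 13, 16, 17)  // struct: FPADD busy until I3 writes@11
I5 -> (18, 19, 22, 23)  // struct: FPADD busy until I4 writes@17
I6 -> (19, 24, 29, 30)  // RAW R5: wait I5 write@23

cycle = 30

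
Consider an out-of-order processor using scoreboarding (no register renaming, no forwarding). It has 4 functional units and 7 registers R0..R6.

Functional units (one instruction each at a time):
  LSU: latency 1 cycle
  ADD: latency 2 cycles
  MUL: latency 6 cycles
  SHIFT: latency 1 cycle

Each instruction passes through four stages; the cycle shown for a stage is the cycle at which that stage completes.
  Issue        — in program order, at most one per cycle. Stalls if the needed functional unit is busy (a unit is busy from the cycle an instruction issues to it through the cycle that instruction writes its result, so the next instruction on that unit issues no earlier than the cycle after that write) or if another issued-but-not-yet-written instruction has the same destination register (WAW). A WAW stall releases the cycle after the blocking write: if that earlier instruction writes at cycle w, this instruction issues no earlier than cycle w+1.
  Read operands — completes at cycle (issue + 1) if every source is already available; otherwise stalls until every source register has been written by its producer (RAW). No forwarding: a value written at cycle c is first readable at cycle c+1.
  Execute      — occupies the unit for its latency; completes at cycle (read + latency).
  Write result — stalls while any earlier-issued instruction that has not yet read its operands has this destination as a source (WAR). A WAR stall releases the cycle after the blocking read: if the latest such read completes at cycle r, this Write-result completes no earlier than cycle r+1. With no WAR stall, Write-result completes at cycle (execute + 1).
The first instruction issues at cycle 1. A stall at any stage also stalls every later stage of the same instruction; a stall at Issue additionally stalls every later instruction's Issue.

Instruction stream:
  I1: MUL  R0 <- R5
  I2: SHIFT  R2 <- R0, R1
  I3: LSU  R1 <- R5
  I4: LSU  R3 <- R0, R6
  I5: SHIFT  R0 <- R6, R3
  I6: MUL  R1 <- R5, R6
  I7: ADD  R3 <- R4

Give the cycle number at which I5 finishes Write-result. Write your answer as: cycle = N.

cycle = 18

I1  is:1  ro:2  ex:8  wr:9
I2  is:2  ro:10  ex:11  wr:12  — RAW R0: wait I1 write@9
I3  is:3  ro:4  ex:5  wr:11  — WAR R1: wait I2 read@10
I4  is:12  ro:13  ex:14  wr:15  — struct: LSU busy until I3 writes@11
I5  is:13  ro:16  ex:17  wr:18  — RAW R3: wait I4 write@15
I6  is:14  ro:15  ex:21  wr:22
I7  is:16  ro:17  ex:19  wr:20  — WAW R3: wait I4 write@15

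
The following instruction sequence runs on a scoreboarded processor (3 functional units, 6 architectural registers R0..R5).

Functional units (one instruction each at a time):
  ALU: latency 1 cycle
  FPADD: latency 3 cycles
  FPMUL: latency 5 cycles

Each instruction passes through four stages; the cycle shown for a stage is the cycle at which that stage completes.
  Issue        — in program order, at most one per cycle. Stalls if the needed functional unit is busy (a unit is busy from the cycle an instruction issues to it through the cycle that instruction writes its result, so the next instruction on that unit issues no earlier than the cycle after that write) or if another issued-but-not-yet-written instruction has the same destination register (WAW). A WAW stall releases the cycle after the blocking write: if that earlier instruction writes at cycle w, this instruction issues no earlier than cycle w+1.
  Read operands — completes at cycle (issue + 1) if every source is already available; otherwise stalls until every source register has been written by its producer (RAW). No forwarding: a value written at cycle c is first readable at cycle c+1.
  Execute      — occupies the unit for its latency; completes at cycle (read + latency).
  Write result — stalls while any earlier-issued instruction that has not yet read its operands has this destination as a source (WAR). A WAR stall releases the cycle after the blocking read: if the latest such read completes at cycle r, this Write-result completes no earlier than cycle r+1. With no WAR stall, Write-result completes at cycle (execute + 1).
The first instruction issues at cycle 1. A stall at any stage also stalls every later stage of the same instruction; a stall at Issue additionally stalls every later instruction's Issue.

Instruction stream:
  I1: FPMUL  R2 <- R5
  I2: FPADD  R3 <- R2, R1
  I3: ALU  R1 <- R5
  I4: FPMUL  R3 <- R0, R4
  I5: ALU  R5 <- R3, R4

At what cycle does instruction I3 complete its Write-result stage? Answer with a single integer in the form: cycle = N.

[I1] 1/2/7/8
[I2] 2/9/12/13  (RAW R2: wait I1 write@8)
[I3] 3/4/5/10  (WAR R1: wait I2 read@9)
[I4] 14/15/20/21  (WAW R3: wait I2 write@13)
[I5] 15/22/23/24  (RAW R3: wait I4 write@21)

cycle = 10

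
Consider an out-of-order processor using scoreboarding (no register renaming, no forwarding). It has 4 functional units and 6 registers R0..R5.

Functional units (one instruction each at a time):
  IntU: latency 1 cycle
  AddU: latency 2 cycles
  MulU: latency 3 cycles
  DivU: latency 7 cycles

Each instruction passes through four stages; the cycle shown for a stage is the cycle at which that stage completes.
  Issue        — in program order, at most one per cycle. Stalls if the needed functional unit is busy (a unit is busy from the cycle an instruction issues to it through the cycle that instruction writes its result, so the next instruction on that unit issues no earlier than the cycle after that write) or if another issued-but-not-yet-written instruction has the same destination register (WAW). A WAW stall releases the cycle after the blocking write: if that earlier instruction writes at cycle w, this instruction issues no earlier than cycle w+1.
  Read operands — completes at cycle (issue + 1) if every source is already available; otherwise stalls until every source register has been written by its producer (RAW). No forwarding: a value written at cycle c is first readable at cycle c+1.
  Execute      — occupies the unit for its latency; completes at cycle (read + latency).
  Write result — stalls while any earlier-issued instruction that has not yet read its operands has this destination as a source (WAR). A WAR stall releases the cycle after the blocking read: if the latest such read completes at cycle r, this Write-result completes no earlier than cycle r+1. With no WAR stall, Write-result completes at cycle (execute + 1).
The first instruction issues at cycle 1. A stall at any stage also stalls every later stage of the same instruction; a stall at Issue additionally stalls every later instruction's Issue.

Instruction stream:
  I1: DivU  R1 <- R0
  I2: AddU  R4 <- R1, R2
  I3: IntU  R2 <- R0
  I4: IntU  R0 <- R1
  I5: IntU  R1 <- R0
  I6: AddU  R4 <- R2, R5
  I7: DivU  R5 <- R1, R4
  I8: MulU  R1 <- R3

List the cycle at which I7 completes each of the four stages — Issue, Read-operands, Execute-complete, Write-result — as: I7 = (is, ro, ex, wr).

I7 = (19, 23, 30, 31)

[1] issue I1 (DivU)
[2] I1 read-ops, issue I2 (AddU)
[3] issue I3 (IntU)
[4] I3 read-ops
[5] I3 finished on IntU
[9] I1 finished on DivU
[10] I1→R1
[11] I2 read-ops
[12] I3→R2
[13] I2 finished on AddU, issue I4 (IntU)
[14] I2→R4, I4 read-ops
[15] I4 finished on IntU
[16] I4→R0
[17] issue I5 (IntU)
[18] I5 read-ops, issue I6 (AddU)
[19] I5 finished on IntU, I6 read-ops, issue I7 (DivU)
[20] I5→R1
[21] I6 finished on AddU, issue I8 (MulU)
[22] I6→R4, I8 read-ops
[23] I7 read-ops
[25] I8 finished on MulU
[26] I8→R1
[30] I7 finished on DivU
[31] I7→R5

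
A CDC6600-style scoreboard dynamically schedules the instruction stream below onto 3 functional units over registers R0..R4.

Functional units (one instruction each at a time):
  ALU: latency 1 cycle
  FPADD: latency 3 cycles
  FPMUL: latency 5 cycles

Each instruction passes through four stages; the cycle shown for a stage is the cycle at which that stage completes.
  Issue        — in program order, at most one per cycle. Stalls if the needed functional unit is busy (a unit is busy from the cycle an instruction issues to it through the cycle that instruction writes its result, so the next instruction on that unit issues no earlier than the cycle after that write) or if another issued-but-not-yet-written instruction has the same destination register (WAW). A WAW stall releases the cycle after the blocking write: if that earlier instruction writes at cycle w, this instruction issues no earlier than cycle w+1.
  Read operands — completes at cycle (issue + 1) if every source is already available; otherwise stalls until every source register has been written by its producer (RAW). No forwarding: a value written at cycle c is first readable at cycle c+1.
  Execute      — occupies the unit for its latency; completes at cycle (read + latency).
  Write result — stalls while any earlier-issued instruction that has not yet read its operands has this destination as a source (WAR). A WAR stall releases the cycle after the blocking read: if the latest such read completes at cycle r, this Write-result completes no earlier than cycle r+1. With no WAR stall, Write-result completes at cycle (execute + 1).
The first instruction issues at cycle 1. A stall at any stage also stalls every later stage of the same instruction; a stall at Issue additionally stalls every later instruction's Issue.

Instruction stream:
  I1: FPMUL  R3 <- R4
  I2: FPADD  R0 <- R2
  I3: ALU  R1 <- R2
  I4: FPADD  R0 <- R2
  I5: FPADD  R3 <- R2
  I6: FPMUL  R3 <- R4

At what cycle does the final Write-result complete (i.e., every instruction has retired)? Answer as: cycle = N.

cycle = 27

t=1  I1 dispatched to FPMUL
t=2  I1 operands ready; I2 dispatched to FPADD
t=3  I2 operands ready; I3 dispatched to ALU
t=4  I3 operands ready
t=5  I3 complete
t=6  I2 complete; R1←I3
t=7  I1 complete; R0←I2
t=8  R3←I1; I4 dispatched to FPADD
t=9  I4 operands ready
t=12  I4 complete
t=13  R0←I4
t=14  I5 dispatched to FPADD
t=15  I5 operands ready
t=18  I5 complete
t=19  R3←I5
t=20  I6 dispatched to FPMUL
t=21  I6 operands ready
t=26  I6 complete
t=27  R3←I6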